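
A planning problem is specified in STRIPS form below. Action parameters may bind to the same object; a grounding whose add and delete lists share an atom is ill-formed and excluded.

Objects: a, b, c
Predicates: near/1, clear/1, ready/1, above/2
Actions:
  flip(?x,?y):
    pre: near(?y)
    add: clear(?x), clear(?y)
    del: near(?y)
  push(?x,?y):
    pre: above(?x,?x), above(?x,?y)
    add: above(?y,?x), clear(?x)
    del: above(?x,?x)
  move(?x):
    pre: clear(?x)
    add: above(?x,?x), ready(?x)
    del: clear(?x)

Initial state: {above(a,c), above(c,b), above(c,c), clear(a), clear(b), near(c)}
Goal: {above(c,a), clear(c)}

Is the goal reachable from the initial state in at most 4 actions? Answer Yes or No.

Yes

1. flip(a,c)  →  {above(a,c), above(c,b), above(c,c), clear(a), clear(b), clear(c)}
2. move(a)  →  {above(a,a), above(a,c), above(c,b), above(c,c), clear(b), clear(c), ready(a)}
3. push(a,c)  →  {above(a,c), above(c,a), above(c,b), above(c,c), clear(a), clear(b), clear(c), ready(a)}
optimal plan length = 3; 3 ≤ 4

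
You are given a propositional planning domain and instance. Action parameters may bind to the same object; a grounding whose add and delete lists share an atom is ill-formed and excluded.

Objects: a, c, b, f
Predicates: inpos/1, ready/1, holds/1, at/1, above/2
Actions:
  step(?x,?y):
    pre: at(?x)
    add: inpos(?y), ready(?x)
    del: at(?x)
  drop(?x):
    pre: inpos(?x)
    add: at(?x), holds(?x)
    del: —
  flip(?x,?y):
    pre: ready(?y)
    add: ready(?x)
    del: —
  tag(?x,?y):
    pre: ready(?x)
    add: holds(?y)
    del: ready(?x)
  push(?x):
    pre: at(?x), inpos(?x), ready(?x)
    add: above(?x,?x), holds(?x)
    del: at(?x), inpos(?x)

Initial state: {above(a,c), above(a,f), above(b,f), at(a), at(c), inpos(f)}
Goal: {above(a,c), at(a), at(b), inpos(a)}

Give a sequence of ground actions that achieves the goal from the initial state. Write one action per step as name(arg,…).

step(a,a); step(c,b); drop(a); drop(b)

1. step(a,a)  →  {above(a,c), above(a,f), above(b,f), at(c), inpos(a), inpos(f), ready(a)}
2. step(c,b)  →  {above(a,c), above(a,f), above(b,f), inpos(a), inpos(b), inpos(f), ready(a), ready(c)}
3. drop(a)  →  {above(a,c), above(a,f), above(b,f), at(a), holds(a), inpos(a), inpos(b), inpos(f), ready(a), ready(c)}
4. drop(b)  →  {above(a,c), above(a,f), above(b,f), at(a), at(b), holds(a), holds(b), inpos(a), inpos(b), inpos(f), ready(a), ready(c)}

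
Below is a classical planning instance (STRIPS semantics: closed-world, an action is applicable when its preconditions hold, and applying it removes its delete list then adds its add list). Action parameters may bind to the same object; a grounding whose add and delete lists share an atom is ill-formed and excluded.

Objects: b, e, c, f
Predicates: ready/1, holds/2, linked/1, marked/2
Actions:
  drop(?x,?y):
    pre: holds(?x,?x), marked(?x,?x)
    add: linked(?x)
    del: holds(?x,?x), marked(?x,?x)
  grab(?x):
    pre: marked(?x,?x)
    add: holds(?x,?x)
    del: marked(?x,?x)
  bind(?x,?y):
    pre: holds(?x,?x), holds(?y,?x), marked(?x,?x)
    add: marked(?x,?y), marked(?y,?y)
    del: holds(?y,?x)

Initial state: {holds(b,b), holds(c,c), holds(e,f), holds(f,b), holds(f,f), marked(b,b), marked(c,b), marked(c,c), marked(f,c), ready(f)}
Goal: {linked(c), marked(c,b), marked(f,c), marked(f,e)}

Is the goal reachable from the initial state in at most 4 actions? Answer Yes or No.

Yes

1. drop(c,b)  →  {holds(b,b), holds(e,f), holds(f,b), holds(f,f), linked(c), marked(b,b), marked(c,b), marked(f,c), ready(f)}
2. bind(b,f)  →  {holds(b,b), holds(e,f), holds(f,f), linked(c), marked(b,b), marked(b,f), marked(c,b), marked(f,c), marked(f,f), ready(f)}
3. bind(f,e)  →  {holds(b,b), holds(f,f), linked(c), marked(b,b), marked(b,f), marked(c,b), marked(e,e), marked(f,c), marked(f,e), marked(f,f), ready(f)}
optimal plan length = 3; 3 ≤ 4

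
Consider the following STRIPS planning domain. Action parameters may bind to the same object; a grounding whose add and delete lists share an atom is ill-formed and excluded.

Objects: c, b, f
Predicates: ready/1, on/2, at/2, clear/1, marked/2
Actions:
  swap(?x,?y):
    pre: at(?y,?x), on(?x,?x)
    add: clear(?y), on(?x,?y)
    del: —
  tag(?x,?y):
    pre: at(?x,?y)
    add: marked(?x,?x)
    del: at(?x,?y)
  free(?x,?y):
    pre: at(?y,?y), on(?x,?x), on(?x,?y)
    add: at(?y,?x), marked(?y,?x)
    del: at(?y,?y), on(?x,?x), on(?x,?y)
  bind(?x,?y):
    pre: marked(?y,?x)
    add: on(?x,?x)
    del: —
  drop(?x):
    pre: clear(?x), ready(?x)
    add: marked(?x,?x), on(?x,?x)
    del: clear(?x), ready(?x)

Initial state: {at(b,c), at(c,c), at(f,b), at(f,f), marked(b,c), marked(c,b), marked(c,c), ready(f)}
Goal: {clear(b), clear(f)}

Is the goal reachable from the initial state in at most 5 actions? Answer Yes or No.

1. bind(c,c)  →  {at(b,c), at(c,c), at(f,b), at(f,f), marked(b,c), marked(c,b), marked(c,c), on(c,c), ready(f)}
2. swap(c,b)  →  {at(b,c), at(c,c), at(f,b), at(f,f), clear(b), marked(b,c), marked(c,b), marked(c,c), on(c,b), on(c,c), ready(f)}
3. bind(b,c)  →  {at(b,c), at(c,c), at(f,b), at(f,f), clear(b), marked(b,c), marked(c,b), marked(c,c), on(b,b), on(c,b), on(c,c), ready(f)}
4. swap(b,f)  →  {at(b,c), at(c,c), at(f,b), at(f,f), clear(b), clear(f), marked(b,c), marked(c,b), marked(c,c), on(b,b), on(b,f), on(c,b), on(c,c), ready(f)}
optimal plan length = 4; 4 ≤ 5

Yes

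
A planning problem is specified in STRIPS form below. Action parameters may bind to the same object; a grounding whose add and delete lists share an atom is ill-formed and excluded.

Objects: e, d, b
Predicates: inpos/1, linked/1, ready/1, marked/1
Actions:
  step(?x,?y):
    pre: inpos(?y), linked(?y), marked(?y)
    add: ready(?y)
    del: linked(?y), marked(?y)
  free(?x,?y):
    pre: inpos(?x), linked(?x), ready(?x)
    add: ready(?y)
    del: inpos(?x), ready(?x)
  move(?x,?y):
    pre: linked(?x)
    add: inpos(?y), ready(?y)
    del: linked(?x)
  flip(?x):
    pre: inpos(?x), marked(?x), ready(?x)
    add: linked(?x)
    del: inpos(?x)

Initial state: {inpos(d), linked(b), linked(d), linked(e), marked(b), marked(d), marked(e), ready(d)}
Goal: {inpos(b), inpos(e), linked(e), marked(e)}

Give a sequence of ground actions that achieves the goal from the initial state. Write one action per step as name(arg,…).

1. move(d,e)  →  {inpos(d), inpos(e), linked(b), linked(e), marked(b), marked(d), marked(e), ready(d), ready(e)}
2. move(b,b)  →  {inpos(b), inpos(d), inpos(e), linked(e), marked(b), marked(d), marked(e), ready(b), ready(d), ready(e)}

move(d,e); move(b,b)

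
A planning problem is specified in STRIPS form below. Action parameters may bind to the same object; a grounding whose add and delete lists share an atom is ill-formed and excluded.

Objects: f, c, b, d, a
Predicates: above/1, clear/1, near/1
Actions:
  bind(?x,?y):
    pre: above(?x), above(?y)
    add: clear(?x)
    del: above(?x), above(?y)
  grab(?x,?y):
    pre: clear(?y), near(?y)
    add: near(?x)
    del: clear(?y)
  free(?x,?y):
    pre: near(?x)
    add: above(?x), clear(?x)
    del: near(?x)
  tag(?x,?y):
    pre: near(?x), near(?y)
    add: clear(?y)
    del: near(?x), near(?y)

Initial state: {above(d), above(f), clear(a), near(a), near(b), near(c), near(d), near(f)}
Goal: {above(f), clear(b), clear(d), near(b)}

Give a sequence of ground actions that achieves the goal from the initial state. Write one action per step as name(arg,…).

1. bind(d,d)  →  {above(f), clear(a), clear(d), near(a), near(b), near(c), near(d), near(f)}
2. free(b,f)  →  {above(b), above(f), clear(a), clear(b), clear(d), near(a), near(c), near(d), near(f)}
3. grab(b,a)  →  {above(b), above(f), clear(b), clear(d), near(a), near(b), near(c), near(d), near(f)}

bind(d,d); free(b,f); grab(b,a)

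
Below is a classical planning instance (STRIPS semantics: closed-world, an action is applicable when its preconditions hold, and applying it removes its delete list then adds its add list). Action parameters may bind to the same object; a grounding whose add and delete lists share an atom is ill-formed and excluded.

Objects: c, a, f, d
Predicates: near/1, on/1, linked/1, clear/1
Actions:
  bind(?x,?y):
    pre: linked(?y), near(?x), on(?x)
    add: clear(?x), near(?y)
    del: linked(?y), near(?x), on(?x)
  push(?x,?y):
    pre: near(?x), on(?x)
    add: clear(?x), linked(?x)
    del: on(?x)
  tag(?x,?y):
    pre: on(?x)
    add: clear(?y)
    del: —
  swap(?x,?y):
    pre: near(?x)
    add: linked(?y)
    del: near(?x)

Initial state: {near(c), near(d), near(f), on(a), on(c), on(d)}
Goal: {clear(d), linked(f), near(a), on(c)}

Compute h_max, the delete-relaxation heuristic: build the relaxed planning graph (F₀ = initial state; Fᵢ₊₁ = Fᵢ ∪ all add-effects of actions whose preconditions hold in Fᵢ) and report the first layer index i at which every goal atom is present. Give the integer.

F0 = init (6 atoms)
F1 = F0 ∪ {clear(a), clear(c), clear(d), clear(f), linked(a), linked(c), linked(d), linked(f)}  (14 atoms)
F2 = F1 ∪ {near(a)}  (15 atoms)
goal ⊆ F2  ⇒  h_max = 2

2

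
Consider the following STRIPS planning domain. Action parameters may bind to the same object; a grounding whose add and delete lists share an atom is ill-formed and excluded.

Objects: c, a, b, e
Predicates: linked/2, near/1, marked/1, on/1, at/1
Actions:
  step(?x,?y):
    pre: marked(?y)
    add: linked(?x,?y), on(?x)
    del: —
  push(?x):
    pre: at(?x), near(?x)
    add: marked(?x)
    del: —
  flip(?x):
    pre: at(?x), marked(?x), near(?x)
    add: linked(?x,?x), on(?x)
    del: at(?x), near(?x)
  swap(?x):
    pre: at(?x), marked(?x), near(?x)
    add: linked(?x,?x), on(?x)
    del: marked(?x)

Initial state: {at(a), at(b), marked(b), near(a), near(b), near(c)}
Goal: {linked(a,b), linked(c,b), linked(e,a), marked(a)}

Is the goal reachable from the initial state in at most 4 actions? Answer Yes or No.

Yes

1. step(c,b)  →  {at(a), at(b), linked(c,b), marked(b), near(a), near(b), near(c), on(c)}
2. step(a,b)  →  {at(a), at(b), linked(a,b), linked(c,b), marked(b), near(a), near(b), near(c), on(a), on(c)}
3. push(a)  →  {at(a), at(b), linked(a,b), linked(c,b), marked(a), marked(b), near(a), near(b), near(c), on(a), on(c)}
4. step(e,a)  →  {at(a), at(b), linked(a,b), linked(c,b), linked(e,a), marked(a), marked(b), near(a), near(b), near(c), on(a), on(c), on(e)}
optimal plan length = 4; 4 ≤ 4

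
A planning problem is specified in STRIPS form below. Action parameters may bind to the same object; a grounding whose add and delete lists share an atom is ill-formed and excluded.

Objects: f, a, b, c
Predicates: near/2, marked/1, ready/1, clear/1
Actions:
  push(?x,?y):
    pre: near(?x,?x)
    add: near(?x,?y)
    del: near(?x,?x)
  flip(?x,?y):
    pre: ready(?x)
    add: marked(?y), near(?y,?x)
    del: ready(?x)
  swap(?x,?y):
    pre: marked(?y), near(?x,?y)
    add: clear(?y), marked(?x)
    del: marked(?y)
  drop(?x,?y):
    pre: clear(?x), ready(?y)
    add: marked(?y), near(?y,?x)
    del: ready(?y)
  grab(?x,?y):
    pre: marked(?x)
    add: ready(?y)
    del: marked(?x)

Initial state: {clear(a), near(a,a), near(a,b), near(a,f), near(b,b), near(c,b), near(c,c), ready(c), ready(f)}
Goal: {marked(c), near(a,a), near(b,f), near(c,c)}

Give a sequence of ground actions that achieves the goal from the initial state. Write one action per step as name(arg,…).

push(b,f); flip(f,c)

1. push(b,f)  →  {clear(a), near(a,a), near(a,b), near(a,f), near(b,f), near(c,b), near(c,c), ready(c), ready(f)}
2. flip(f,c)  →  {clear(a), marked(c), near(a,a), near(a,b), near(a,f), near(b,f), near(c,b), near(c,c), near(c,f), ready(c)}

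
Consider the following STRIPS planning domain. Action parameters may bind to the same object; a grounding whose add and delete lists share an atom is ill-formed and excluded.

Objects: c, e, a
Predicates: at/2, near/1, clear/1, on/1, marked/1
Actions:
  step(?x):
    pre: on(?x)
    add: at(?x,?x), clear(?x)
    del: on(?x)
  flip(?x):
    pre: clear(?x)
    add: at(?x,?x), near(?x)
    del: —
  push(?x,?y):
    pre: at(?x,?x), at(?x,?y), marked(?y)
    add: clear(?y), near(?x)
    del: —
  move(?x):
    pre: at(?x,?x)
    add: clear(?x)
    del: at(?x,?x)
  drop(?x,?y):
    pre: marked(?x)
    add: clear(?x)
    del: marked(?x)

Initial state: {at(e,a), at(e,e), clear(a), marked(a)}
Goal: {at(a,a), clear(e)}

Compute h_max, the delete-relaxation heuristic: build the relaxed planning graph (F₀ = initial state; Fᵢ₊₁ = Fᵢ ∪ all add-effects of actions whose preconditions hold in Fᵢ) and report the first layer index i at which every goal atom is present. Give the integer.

1

F0 = init (4 atoms)
F1 = F0 ∪ {at(a,a), clear(e), near(a), near(e)}  (8 atoms)
goal ⊆ F1  ⇒  h_max = 1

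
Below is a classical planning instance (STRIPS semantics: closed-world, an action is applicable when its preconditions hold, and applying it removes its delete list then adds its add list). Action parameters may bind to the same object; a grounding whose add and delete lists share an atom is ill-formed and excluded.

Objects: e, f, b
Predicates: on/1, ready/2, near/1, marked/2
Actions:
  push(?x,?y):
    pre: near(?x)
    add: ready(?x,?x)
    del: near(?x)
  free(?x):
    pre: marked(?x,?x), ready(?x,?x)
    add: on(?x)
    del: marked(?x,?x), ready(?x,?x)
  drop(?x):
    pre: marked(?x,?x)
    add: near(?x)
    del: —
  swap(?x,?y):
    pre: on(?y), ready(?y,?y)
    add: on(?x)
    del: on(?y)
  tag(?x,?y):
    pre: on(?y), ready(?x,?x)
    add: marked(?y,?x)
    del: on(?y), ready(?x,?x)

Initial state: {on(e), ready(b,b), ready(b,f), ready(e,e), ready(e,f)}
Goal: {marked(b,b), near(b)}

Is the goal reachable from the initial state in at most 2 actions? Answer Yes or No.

No

1. swap(b,e)  →  {on(b), ready(b,b), ready(b,f), ready(e,e), ready(e,f)}
2. tag(b,b)  →  {marked(b,b), ready(b,f), ready(e,e), ready(e,f)}
3. drop(b)  →  {marked(b,b), near(b), ready(b,f), ready(e,e), ready(e,f)}
optimal plan length = 3; 3 > 2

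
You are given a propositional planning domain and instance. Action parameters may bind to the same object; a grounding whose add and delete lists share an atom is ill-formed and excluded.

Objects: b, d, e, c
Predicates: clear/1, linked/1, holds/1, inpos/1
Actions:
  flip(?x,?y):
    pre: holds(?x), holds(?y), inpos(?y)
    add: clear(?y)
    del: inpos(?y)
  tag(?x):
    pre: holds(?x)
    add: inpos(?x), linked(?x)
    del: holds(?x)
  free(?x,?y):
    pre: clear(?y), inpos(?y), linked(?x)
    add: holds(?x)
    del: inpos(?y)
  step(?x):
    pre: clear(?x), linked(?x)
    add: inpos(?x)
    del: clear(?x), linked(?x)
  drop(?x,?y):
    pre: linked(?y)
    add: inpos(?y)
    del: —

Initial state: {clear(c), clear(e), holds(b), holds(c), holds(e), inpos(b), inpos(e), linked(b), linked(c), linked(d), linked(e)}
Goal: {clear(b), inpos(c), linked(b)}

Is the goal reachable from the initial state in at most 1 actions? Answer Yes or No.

1. flip(b,b)  →  {clear(b), clear(c), clear(e), holds(b), holds(c), holds(e), inpos(e), linked(b), linked(c), linked(d), linked(e)}
2. tag(c)  →  {clear(b), clear(c), clear(e), holds(b), holds(e), inpos(c), inpos(e), linked(b), linked(c), linked(d), linked(e)}
optimal plan length = 2; 2 > 1

No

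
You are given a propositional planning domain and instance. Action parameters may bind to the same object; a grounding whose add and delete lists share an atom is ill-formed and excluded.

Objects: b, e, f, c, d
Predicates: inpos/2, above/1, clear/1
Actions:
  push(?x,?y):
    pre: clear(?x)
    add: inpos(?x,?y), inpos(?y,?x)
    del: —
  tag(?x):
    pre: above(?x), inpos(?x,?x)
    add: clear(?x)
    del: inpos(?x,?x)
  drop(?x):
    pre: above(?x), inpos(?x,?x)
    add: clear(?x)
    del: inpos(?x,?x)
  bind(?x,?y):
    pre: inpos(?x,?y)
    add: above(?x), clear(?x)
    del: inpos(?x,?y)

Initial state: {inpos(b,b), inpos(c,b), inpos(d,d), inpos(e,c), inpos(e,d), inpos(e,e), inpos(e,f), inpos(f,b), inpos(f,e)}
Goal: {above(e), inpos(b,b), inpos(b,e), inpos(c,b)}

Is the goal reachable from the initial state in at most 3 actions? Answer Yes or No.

Yes

1. bind(e,e)  →  {above(e), clear(e), inpos(b,b), inpos(c,b), inpos(d,d), inpos(e,c), inpos(e,d), inpos(e,f), inpos(f,b), inpos(f,e)}
2. push(e,b)  →  {above(e), clear(e), inpos(b,b), inpos(b,e), inpos(c,b), inpos(d,d), inpos(e,b), inpos(e,c), inpos(e,d), inpos(e,f), inpos(f,b), inpos(f,e)}
optimal plan length = 2; 2 ≤ 3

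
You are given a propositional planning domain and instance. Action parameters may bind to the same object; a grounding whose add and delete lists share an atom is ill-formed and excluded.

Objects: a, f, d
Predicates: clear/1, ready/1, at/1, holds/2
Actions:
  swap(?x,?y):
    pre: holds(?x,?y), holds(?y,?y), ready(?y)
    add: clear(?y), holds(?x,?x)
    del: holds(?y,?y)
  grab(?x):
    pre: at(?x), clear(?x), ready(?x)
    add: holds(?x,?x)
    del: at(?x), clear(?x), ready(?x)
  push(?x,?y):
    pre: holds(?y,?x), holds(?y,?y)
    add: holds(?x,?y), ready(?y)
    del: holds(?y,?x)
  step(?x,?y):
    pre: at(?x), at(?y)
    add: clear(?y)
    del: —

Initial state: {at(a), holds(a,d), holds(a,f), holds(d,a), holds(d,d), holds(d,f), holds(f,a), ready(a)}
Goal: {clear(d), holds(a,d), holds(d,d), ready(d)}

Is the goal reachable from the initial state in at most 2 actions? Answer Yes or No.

No

1. push(f,d)  →  {at(a), holds(a,d), holds(a,f), holds(d,a), holds(d,d), holds(f,a), holds(f,d), ready(a), ready(d)}
2. swap(a,d)  →  {at(a), clear(d), holds(a,a), holds(a,d), holds(a,f), holds(d,a), holds(f,a), holds(f,d), ready(a), ready(d)}
3. swap(d,a)  →  {at(a), clear(a), clear(d), holds(a,d), holds(a,f), holds(d,a), holds(d,d), holds(f,a), holds(f,d), ready(a), ready(d)}
optimal plan length = 3; 3 > 2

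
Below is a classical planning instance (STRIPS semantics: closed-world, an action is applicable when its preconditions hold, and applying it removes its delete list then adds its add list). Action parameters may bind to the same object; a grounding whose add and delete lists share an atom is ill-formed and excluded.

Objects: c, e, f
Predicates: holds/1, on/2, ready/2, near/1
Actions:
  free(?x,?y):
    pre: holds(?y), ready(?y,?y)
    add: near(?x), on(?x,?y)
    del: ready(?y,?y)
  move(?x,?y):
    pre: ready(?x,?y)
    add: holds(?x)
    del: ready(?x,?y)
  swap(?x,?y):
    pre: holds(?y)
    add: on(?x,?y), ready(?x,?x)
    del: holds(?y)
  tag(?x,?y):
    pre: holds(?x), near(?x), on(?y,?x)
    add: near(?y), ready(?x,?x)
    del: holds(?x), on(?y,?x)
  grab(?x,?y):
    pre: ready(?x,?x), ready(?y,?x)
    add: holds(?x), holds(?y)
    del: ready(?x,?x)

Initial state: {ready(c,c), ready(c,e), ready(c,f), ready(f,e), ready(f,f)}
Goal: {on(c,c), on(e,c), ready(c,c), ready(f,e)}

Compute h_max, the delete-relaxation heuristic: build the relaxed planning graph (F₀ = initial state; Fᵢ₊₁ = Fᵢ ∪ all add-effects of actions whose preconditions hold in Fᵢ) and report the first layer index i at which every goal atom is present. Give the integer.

F0 = init (5 atoms)
F1 = F0 ∪ {holds(c), holds(f)}  (7 atoms)
F2 = F1 ∪ {near(c), near(e), near(f), on(c,c), on(c,f), on(e,c), on(e,f), on(f,c), on(f,f), ready(e,e)}  (17 atoms)
goal ⊆ F2  ⇒  h_max = 2

2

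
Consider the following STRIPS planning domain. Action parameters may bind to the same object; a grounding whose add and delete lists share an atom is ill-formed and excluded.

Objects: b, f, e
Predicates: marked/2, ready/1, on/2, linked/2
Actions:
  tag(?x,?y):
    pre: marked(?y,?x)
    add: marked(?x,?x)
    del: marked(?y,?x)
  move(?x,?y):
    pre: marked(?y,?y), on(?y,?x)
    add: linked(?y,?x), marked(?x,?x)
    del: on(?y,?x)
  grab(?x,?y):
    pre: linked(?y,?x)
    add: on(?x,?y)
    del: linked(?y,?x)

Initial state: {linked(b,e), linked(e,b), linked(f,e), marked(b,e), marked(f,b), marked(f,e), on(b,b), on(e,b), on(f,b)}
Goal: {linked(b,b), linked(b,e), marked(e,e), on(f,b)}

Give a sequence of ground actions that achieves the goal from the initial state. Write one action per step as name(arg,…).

1. tag(b,f)  →  {linked(b,e), linked(e,b), linked(f,e), marked(b,b), marked(b,e), marked(f,e), on(b,b), on(e,b), on(f,b)}
2. tag(e,b)  →  {linked(b,e), linked(e,b), linked(f,e), marked(b,b), marked(e,e), marked(f,e), on(b,b), on(e,b), on(f,b)}
3. move(b,b)  →  {linked(b,b), linked(b,e), linked(e,b), linked(f,e), marked(b,b), marked(e,e), marked(f,e), on(e,b), on(f,b)}

tag(b,f); tag(e,b); move(b,b)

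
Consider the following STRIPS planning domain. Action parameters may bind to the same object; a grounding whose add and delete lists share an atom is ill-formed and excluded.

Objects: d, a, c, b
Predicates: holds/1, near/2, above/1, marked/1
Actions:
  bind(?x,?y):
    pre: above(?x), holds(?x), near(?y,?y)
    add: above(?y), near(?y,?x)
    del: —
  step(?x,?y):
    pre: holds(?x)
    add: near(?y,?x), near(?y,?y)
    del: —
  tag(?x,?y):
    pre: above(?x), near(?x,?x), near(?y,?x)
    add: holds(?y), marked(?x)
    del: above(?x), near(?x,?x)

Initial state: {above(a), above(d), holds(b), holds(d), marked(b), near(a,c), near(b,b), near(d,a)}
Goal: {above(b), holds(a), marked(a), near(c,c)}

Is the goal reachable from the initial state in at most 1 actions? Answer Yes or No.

1. bind(d,b)  →  {above(a), above(b), above(d), holds(b), holds(d), marked(b), near(a,c), near(b,b), near(b,d), near(d,a)}
2. step(d,a)  →  {above(a), above(b), above(d), holds(b), holds(d), marked(b), near(a,a), near(a,c), near(a,d), near(b,b), near(b,d), near(d,a)}
3. step(d,c)  →  {above(a), above(b), above(d), holds(b), holds(d), marked(b), near(a,a), near(a,c), near(a,d), near(b,b), near(b,d), near(c,c), near(c,d), near(d,a)}
4. tag(a,a)  →  {above(b), above(d), holds(a), holds(b), holds(d), marked(a), marked(b), near(a,c), near(a,d), near(b,b), near(b,d), near(c,c), near(c,d), near(d,a)}
optimal plan length = 4; 4 > 1

No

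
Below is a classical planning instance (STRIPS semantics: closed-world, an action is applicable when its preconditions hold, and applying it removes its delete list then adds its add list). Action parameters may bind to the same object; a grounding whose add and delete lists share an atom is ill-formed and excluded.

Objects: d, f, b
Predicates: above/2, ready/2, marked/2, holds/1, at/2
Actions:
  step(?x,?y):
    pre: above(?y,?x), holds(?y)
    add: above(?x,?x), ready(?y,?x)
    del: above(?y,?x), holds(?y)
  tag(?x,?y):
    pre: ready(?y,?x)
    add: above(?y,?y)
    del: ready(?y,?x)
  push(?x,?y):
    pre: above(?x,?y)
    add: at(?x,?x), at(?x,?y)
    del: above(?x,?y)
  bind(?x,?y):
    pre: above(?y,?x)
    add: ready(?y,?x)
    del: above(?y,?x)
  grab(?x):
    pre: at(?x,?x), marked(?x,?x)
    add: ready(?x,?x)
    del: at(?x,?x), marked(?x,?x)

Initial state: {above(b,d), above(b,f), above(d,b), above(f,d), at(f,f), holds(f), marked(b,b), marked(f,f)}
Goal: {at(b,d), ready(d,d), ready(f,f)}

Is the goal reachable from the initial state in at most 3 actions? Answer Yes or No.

1. step(d,f)  →  {above(b,d), above(b,f), above(d,b), above(d,d), at(f,f), marked(b,b), marked(f,f), ready(f,d)}
2. push(b,d)  →  {above(b,f), above(d,b), above(d,d), at(b,b), at(b,d), at(f,f), marked(b,b), marked(f,f), ready(f,d)}
3. bind(d,d)  →  {above(b,f), above(d,b), at(b,b), at(b,d), at(f,f), marked(b,b), marked(f,f), ready(d,d), ready(f,d)}
4. grab(f)  →  {above(b,f), above(d,b), at(b,b), at(b,d), marked(b,b), ready(d,d), ready(f,d), ready(f,f)}
optimal plan length = 4; 4 > 3

No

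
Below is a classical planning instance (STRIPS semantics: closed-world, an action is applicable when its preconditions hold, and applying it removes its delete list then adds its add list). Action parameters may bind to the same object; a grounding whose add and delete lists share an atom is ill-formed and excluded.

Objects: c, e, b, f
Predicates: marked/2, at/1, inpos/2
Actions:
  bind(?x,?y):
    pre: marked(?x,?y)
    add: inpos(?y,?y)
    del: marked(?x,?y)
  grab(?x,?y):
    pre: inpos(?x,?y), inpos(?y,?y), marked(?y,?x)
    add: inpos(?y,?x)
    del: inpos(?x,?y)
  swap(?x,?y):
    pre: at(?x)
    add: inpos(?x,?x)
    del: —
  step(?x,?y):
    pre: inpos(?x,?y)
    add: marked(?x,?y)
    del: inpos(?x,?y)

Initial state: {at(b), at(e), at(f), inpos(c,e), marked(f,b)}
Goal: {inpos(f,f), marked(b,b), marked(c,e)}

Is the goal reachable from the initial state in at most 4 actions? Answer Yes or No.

Yes

1. bind(f,b)  →  {at(b), at(e), at(f), inpos(b,b), inpos(c,e)}
2. swap(f,c)  →  {at(b), at(e), at(f), inpos(b,b), inpos(c,e), inpos(f,f)}
3. step(c,e)  →  {at(b), at(e), at(f), inpos(b,b), inpos(f,f), marked(c,e)}
4. step(b,b)  →  {at(b), at(e), at(f), inpos(f,f), marked(b,b), marked(c,e)}
optimal plan length = 4; 4 ≤ 4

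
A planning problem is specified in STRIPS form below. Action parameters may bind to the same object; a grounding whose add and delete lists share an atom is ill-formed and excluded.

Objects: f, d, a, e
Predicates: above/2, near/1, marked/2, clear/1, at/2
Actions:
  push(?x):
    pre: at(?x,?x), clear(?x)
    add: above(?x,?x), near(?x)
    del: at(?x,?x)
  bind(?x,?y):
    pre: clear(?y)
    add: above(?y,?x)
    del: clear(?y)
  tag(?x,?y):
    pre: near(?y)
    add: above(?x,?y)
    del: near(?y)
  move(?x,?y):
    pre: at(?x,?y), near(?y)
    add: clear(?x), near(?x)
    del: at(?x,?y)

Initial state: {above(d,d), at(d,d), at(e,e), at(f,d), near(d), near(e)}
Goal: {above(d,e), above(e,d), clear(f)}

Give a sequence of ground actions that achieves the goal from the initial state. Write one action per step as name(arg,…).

tag(d,e); move(f,d); tag(e,d)

1. tag(d,e)  →  {above(d,d), above(d,e), at(d,d), at(e,e), at(f,d), near(d)}
2. move(f,d)  →  {above(d,d), above(d,e), at(d,d), at(e,e), clear(f), near(d), near(f)}
3. tag(e,d)  →  {above(d,d), above(d,e), above(e,d), at(d,d), at(e,e), clear(f), near(f)}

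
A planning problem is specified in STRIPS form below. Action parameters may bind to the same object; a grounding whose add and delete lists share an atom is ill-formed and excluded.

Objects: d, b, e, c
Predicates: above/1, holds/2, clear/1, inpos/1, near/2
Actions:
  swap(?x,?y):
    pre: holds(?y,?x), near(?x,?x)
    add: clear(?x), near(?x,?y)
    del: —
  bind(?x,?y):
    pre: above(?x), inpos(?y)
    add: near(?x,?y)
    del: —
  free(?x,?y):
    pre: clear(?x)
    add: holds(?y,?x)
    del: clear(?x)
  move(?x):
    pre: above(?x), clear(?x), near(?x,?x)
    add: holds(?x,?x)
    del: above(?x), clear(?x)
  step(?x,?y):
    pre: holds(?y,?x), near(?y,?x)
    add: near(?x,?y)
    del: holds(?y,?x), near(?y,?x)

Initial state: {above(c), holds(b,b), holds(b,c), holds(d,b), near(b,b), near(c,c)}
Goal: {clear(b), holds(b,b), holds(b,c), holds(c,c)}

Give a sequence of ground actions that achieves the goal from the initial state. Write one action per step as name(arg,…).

1. swap(b,d)  →  {above(c), clear(b), holds(b,b), holds(b,c), holds(d,b), near(b,b), near(b,d), near(c,c)}
2. swap(c,b)  →  {above(c), clear(b), clear(c), holds(b,b), holds(b,c), holds(d,b), near(b,b), near(b,d), near(c,b), near(c,c)}
3. free(c,c)  →  {above(c), clear(b), holds(b,b), holds(b,c), holds(c,c), holds(d,b), near(b,b), near(b,d), near(c,b), near(c,c)}

swap(b,d); swap(c,b); free(c,c)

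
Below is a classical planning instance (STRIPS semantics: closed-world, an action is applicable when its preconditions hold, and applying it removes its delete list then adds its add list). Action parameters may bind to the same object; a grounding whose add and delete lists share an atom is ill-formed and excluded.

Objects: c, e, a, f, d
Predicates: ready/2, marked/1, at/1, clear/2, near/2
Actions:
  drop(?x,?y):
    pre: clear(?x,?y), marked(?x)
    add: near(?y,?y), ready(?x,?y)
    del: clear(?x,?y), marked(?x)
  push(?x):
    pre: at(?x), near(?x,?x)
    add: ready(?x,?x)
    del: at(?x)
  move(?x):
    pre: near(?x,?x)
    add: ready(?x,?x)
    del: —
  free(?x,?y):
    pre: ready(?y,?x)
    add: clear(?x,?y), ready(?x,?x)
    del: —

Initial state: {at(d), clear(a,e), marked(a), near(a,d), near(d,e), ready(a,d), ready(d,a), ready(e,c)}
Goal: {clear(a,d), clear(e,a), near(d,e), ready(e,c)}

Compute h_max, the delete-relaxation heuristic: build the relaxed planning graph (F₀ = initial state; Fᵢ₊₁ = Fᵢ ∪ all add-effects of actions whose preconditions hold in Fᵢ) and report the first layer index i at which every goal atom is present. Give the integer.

F0 = init (8 atoms)
F1 = F0 ∪ {clear(a,d), clear(c,e), clear(d,a), near(e,e), ready(a,a), ready(a,e), ready(c,c), ready(d,d)}  (16 atoms)
F2 = F1 ∪ {clear(a,a), clear(c,c), clear(d,d), clear(e,a), near(d,d), ready(e,e)}  (22 atoms)
goal ⊆ F2  ⇒  h_max = 2

2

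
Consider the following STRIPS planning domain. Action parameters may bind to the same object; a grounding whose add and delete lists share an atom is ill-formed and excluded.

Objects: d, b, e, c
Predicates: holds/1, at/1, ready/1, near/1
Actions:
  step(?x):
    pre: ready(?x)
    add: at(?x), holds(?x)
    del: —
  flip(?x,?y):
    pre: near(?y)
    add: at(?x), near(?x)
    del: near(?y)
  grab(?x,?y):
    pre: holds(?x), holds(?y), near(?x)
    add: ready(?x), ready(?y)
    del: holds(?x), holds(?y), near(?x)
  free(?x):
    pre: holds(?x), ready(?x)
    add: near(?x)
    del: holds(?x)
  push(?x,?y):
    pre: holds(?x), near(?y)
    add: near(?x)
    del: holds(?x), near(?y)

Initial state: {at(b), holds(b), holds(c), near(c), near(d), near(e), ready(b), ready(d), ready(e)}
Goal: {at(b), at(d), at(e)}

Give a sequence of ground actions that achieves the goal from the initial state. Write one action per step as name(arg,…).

1. step(d)  →  {at(b), at(d), holds(b), holds(c), holds(d), near(c), near(d), near(e), ready(b), ready(d), ready(e)}
2. step(e)  →  {at(b), at(d), at(e), holds(b), holds(c), holds(d), holds(e), near(c), near(d), near(e), ready(b), ready(d), ready(e)}

step(d); step(e)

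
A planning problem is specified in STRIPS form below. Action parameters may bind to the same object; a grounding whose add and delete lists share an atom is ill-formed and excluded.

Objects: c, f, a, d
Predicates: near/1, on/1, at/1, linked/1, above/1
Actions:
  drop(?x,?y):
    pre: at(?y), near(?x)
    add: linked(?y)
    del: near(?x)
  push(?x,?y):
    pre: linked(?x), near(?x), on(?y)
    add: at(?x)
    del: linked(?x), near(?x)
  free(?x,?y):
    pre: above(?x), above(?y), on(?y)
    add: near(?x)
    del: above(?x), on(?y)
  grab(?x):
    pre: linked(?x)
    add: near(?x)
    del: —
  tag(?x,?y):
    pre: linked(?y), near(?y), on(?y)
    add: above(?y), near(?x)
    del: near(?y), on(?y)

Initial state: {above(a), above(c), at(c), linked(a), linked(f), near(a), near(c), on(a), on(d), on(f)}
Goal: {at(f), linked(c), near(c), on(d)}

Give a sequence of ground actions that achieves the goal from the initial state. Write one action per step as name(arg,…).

drop(a,c); grab(f); push(f,f)

1. drop(a,c)  →  {above(a), above(c), at(c), linked(a), linked(c), linked(f), near(c), on(a), on(d), on(f)}
2. grab(f)  →  {above(a), above(c), at(c), linked(a), linked(c), linked(f), near(c), near(f), on(a), on(d), on(f)}
3. push(f,f)  →  {above(a), above(c), at(c), at(f), linked(a), linked(c), near(c), on(a), on(d), on(f)}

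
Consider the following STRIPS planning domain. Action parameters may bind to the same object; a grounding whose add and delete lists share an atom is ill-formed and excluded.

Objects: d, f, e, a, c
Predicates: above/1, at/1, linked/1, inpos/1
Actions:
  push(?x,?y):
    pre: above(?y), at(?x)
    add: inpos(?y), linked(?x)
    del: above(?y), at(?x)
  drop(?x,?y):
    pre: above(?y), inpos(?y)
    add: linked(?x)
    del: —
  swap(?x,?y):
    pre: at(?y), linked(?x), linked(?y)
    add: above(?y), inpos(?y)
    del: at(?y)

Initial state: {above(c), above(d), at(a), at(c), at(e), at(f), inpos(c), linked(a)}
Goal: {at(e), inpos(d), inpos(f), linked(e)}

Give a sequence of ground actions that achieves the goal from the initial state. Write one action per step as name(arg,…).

push(a,d); drop(f,c); drop(e,c); swap(f,f)

1. push(a,d)  →  {above(c), at(c), at(e), at(f), inpos(c), inpos(d), linked(a)}
2. drop(f,c)  →  {above(c), at(c), at(e), at(f), inpos(c), inpos(d), linked(a), linked(f)}
3. drop(e,c)  →  {above(c), at(c), at(e), at(f), inpos(c), inpos(d), linked(a), linked(e), linked(f)}
4. swap(f,f)  →  {above(c), above(f), at(c), at(e), inpos(c), inpos(d), inpos(f), linked(a), linked(e), linked(f)}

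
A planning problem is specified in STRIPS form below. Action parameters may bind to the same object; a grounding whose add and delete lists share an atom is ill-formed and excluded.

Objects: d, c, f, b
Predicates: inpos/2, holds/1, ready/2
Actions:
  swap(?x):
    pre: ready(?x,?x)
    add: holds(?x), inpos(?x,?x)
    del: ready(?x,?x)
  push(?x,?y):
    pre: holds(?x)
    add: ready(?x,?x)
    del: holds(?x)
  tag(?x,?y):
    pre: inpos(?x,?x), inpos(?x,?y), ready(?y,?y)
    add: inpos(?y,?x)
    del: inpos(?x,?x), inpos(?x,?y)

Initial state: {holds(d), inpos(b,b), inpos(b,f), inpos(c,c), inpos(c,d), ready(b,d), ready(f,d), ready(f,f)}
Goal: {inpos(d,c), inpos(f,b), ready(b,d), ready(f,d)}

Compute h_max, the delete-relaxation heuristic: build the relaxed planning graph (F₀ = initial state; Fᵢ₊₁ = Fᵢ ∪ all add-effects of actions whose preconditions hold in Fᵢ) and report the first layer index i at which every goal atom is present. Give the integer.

2

F0 = init (8 atoms)
F1 = F0 ∪ {holds(f), inpos(f,b), inpos(f,f), ready(d,d)}  (12 atoms)
F2 = F1 ∪ {inpos(d,c), inpos(d,d)}  (14 atoms)
goal ⊆ F2  ⇒  h_max = 2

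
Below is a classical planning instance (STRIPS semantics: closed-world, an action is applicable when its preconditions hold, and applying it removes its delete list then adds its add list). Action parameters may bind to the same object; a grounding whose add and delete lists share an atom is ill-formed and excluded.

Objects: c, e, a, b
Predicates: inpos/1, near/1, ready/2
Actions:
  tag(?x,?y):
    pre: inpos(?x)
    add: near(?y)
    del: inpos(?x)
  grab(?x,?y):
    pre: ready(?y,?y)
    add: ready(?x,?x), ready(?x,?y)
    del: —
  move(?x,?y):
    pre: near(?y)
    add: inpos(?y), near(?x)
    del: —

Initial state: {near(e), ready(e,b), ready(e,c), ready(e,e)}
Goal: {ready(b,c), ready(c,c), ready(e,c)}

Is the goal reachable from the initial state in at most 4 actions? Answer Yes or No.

1. grab(c,e)  →  {near(e), ready(c,c), ready(c,e), ready(e,b), ready(e,c), ready(e,e)}
2. grab(b,c)  →  {near(e), ready(b,b), ready(b,c), ready(c,c), ready(c,e), ready(e,b), ready(e,c), ready(e,e)}
optimal plan length = 2; 2 ≤ 4

Yes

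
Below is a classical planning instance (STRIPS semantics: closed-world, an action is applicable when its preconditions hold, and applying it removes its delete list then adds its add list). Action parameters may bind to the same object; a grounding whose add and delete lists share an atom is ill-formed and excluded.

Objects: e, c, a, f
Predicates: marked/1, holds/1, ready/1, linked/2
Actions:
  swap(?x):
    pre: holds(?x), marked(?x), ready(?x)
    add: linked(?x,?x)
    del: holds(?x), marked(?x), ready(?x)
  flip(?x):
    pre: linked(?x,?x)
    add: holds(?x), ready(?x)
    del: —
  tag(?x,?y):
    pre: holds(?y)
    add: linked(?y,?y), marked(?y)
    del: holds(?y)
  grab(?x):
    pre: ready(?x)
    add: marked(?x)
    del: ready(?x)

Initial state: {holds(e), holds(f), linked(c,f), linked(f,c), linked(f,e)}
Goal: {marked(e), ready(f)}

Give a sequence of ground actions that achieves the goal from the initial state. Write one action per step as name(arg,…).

tag(e,e); tag(e,f); flip(f)

1. tag(e,e)  →  {holds(f), linked(c,f), linked(e,e), linked(f,c), linked(f,e), marked(e)}
2. tag(e,f)  →  {linked(c,f), linked(e,e), linked(f,c), linked(f,e), linked(f,f), marked(e), marked(f)}
3. flip(f)  →  {holds(f), linked(c,f), linked(e,e), linked(f,c), linked(f,e), linked(f,f), marked(e), marked(f), ready(f)}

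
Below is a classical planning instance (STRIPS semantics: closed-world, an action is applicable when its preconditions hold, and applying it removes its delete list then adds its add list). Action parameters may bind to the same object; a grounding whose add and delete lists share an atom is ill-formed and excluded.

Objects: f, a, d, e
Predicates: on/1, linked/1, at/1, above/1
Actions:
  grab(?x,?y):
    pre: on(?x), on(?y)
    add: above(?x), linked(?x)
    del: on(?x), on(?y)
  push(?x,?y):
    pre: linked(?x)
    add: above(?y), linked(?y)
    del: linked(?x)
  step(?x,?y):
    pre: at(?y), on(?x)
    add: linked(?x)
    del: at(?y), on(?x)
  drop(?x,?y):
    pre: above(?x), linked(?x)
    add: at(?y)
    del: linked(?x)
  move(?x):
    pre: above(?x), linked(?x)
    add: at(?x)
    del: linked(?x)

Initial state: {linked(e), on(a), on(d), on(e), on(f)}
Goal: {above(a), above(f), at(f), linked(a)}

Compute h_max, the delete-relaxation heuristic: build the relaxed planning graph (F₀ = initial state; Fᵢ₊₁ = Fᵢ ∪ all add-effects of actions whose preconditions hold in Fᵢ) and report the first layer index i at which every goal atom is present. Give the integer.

F0 = init (5 atoms)
F1 = F0 ∪ {above(a), above(d), above(e), above(f), linked(a), linked(d), linked(f)}  (12 atoms)
F2 = F1 ∪ {at(a), at(d), at(e), at(f)}  (16 atoms)
goal ⊆ F2  ⇒  h_max = 2

2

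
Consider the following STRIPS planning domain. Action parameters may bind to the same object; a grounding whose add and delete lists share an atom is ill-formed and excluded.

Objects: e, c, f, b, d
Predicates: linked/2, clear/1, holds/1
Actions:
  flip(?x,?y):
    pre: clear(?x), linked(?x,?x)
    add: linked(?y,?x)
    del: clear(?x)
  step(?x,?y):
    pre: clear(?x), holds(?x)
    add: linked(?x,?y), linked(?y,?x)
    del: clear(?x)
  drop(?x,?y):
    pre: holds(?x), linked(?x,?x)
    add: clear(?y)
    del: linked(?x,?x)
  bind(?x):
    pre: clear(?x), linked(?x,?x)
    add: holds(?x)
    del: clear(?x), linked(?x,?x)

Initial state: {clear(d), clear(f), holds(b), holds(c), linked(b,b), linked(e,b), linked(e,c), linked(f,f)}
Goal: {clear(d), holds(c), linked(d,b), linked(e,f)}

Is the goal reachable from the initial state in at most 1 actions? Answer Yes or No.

No

1. flip(f,e)  →  {clear(d), holds(b), holds(c), linked(b,b), linked(e,b), linked(e,c), linked(e,f), linked(f,f)}
2. drop(b,b)  →  {clear(b), clear(d), holds(b), holds(c), linked(e,b), linked(e,c), linked(e,f), linked(f,f)}
3. step(b,d)  →  {clear(d), holds(b), holds(c), linked(b,d), linked(d,b), linked(e,b), linked(e,c), linked(e,f), linked(f,f)}
optimal plan length = 3; 3 > 1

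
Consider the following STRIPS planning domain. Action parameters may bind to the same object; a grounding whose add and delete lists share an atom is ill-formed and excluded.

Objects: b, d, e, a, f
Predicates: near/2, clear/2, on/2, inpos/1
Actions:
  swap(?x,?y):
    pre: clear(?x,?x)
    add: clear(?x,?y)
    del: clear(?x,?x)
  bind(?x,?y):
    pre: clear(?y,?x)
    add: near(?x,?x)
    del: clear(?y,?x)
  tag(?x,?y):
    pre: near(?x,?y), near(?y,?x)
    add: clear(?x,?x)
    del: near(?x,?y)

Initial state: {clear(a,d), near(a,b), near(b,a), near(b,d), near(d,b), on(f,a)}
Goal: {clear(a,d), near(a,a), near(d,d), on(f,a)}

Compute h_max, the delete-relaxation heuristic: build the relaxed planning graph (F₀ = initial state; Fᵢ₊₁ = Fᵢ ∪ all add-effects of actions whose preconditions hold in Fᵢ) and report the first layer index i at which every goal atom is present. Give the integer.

F0 = init (6 atoms)
F1 = F0 ∪ {clear(a,a), clear(b,b), clear(d,d), near(d,d)}  (10 atoms)
F2 = F1 ∪ {clear(a,b), clear(a,e), clear(a,f), clear(b,a), clear(b,d), clear(b,e), clear(b,f), clear(d,a), clear(d,b), clear(d,e), clear(d,f), near(a,a), near(b,b)}  (23 atoms)
goal ⊆ F2  ⇒  h_max = 2

2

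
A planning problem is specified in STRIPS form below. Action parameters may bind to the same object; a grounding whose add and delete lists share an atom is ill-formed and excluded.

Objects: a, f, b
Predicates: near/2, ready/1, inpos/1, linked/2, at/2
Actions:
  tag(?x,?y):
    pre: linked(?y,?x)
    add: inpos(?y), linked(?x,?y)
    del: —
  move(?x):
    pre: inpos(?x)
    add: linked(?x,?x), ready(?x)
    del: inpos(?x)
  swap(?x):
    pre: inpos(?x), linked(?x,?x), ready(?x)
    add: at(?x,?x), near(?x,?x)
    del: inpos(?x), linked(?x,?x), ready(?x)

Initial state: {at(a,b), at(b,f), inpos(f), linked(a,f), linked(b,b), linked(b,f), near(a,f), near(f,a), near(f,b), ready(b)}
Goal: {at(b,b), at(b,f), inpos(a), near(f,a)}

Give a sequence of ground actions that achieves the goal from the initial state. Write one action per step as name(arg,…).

1. tag(f,a)  →  {at(a,b), at(b,f), inpos(a), inpos(f), linked(a,f), linked(b,b), linked(b,f), linked(f,a), near(a,f), near(f,a), near(f,b), ready(b)}
2. tag(f,b)  →  {at(a,b), at(b,f), inpos(a), inpos(b), inpos(f), linked(a,f), linked(b,b), linked(b,f), linked(f,a), linked(f,b), near(a,f), near(f,a), near(f,b), ready(b)}
3. swap(b)  →  {at(a,b), at(b,b), at(b,f), inpos(a), inpos(f), linked(a,f), linked(b,f), linked(f,a), linked(f,b), near(a,f), near(b,b), near(f,a), near(f,b)}

tag(f,a); tag(f,b); swap(b)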